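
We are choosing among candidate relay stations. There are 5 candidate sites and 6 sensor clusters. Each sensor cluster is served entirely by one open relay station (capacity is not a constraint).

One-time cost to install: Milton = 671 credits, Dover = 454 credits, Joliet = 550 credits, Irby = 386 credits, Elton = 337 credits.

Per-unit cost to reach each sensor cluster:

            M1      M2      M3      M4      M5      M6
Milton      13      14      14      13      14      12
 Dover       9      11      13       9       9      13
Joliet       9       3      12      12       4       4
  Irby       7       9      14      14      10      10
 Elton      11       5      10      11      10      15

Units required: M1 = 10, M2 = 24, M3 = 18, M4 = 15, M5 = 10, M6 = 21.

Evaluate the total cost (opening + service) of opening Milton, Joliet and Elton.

Total cost: 2189

Each sensor cluster is assigned to its cheapest site among the open ones.
{Milton, Joliet, Elton}: M1→Joliet 9·10=90, M2→Joliet 3·24=72, M3→Elton 10·18=180, M4→Elton 11·15=165, M5→Joliet 4·10=40, M6→Joliet 4·21=84. Service 631; fixed 1558; total 2189.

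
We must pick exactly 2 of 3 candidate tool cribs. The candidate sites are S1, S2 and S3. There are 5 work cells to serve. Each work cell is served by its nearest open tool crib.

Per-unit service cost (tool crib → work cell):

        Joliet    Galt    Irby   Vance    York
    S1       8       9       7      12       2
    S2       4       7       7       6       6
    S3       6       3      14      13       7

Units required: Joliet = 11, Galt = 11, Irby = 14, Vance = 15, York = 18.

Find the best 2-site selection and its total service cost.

With exactly 2 open, each work cell uses its cheapest among the chosen.
{S1, S2}: Joliet→S2 4·11=44, Galt→S2 7·11=77, Irby→S1 7·14=98, Vance→S2 6·15=90, York→S1 2·18=36. Service cost 345.
{S2, S3}: service cost 373
{S1, S3}: service cost 413
Among all 3 size-2 choices, {S1, S2} is lowest.

Choose S1 and S2; total service cost 345.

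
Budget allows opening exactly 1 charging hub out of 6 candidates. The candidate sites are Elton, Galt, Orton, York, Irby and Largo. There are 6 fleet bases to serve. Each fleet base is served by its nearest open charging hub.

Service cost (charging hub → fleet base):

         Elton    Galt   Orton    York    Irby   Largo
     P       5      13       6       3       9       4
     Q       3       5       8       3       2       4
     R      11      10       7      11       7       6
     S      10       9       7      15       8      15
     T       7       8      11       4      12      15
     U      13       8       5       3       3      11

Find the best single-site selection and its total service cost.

With exactly 1 open, each fleet base uses its cheapest among the chosen.
{York}: P→York 3, Q→York 3, R→York 11, S→York 15, T→York 4, U→York 3. Service cost 39.
{Irby}: service cost 41
{Orton}: service cost 44
Among all 6 size-1 choices, {York} is lowest.

Choose York only; total service cost 39.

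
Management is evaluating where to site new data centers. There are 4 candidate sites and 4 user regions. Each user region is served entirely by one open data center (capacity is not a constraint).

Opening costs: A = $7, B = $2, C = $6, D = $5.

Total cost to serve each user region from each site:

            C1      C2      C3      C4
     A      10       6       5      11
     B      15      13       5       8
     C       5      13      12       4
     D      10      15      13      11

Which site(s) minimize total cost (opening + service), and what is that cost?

For any fixed open set, each user region goes to its cheapest open site; total = fixed + service.
{A, C}: C1→C 5, C2→A 6, C3→A 5, C4→C 4. Service 20; fixed 13; total 33.
{A, B, C}: C1→C 5, C2→A 6, C3→A 5, C4→C 4. Service 20; fixed 15; total 35.
{B, C}: C1→C 5, C2→B 13, C3→B 5, C4→C 4. Service 27; fixed 8; total 35.
{A, B, C, D}: service 20 + fixed 20 = 40
No other subset beats 33.

Open A and C; minimum total cost 33.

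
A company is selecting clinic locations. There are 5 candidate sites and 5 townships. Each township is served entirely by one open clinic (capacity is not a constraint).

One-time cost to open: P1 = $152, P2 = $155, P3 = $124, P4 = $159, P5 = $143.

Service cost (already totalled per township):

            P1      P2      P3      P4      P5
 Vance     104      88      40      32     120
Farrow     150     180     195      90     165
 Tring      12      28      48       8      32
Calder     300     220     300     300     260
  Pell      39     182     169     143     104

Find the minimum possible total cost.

Minimum total cost: 732

For any fixed open set, each township goes to its cheapest open site; total = fixed + service.
{P4}: Vance→P4 32, Farrow→P4 90, Tring→P4 8, Calder→P4 300, Pell→P4 143. Service 573; fixed 159; total 732.
{P1}: Vance→P1 104, Farrow→P1 150, Tring→P1 12, Calder→P1 300, Pell→P1 39. Service 605; fixed 152; total 757.
{P1, P4}: service 469 + fixed 311 = 780
{P1, P2, P3, P4, P5}: Vance→P4 32, Farrow→P4 90, Tring→P4 8, Calder→P2 220, Pell→P1 39. Service 389; fixed 733; total 1122.
No other subset beats 732.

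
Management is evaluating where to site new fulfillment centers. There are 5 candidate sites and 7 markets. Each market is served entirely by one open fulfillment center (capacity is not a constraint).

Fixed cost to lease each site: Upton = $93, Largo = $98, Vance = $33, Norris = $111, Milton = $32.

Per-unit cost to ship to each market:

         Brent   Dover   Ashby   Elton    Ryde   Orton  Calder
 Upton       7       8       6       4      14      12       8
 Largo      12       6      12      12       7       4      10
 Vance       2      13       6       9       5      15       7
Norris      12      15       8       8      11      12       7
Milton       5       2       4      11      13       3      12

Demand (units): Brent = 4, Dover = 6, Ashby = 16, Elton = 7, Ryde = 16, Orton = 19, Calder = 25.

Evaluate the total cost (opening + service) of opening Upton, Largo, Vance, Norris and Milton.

Each market is assigned to its cheapest site among the open ones.
{Upton, Largo, Vance, Norris, Milton}: Brent→Vance 2·4=8, Dover→Milton 2·6=12, Ashby→Milton 4·16=64, Elton→Upton 4·7=28, Ryde→Vance 5·16=80, Orton→Milton 3·19=57, Calder→Vance 7·25=175. Service 424; fixed 367; total 791.

Total cost: 791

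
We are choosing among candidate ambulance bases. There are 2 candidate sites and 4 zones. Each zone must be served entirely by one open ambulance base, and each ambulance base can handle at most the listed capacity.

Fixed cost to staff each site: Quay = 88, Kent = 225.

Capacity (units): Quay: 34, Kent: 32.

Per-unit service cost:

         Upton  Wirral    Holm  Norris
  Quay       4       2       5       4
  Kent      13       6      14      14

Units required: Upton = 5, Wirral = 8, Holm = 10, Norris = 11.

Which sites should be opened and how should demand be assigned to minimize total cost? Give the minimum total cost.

Open {Quay}: Upton→Quay 4·5=20, Wirral→Quay 2·8=16, Holm→Quay 5·10=50, Norris→Quay 4·11=44.
Loads: Quay carries 34/34. Service 130; fixed 88; total 218.
Next best feasible plan costs 443.

Minimum total cost: 218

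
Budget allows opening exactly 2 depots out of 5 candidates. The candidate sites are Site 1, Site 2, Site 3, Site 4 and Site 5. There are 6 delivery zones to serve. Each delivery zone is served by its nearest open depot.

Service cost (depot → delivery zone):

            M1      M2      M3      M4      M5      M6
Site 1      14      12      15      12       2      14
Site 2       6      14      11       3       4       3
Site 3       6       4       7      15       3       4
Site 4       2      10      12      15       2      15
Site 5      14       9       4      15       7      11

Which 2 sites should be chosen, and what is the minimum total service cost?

With exactly 2 open, each delivery zone uses its cheapest among the chosen.
{Site 2, Site 3}: M1→Site 2 6, M2→Site 3 4, M3→Site 3 7, M4→Site 2 3, M5→Site 3 3, M6→Site 2 3. Service cost 26.
{Site 2, Site 5}: service cost 29
{Site 2, Site 4}: service cost 31
Among all 10 size-2 choices, {Site 2, Site 3} is lowest.

Choose Site 2 and Site 3; total service cost 26.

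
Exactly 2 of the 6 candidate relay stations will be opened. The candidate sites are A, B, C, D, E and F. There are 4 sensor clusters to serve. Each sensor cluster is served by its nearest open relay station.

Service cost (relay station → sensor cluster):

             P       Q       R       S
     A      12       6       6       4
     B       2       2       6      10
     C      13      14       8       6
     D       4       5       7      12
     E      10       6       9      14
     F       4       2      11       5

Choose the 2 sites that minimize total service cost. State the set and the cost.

Choose A and B; total service cost 14.

With exactly 2 open, each sensor cluster uses its cheapest among the chosen.
{A, B}: P→B 2, Q→B 2, R→A 6, S→A 4. Service cost 14.
{B, F}: service cost 15
{A, F}: service cost 16
Among all 15 size-2 choices, {A, B} is lowest.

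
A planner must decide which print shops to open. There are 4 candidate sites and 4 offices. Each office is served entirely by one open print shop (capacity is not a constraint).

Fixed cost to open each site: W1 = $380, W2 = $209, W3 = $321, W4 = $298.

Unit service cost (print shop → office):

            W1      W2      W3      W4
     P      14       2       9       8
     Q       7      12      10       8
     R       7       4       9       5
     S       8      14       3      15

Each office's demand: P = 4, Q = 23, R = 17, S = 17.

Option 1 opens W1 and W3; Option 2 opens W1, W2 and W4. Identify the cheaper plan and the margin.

Option 1 is cheaper by 192.

Option 1: {W1, W3}: P→W3 9·4=36, Q→W1 7·23=161, R→W1 7·17=119, S→W3 3·17=51. Service 367; fixed 701; total 1068.
Option 2: {W1, W2, W4}: P→W2 2·4=8, Q→W1 7·23=161, R→W2 4·17=68, S→W1 8·17=136. Service 373; fixed 887; total 1260.
Difference: |1068 − 1260| = 192.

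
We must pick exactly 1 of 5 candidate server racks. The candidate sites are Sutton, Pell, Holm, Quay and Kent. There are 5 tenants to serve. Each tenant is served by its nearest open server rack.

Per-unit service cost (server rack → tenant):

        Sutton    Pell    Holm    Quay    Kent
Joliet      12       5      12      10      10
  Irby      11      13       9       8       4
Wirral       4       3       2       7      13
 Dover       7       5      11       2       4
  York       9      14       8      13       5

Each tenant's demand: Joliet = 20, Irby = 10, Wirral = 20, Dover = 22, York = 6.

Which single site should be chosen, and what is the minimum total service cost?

Choose Pell only; total service cost 484.

With exactly 1 open, each tenant uses its cheapest among the chosen.
{Pell}: Joliet→Pell 5·20=100, Irby→Pell 13·10=130, Wirral→Pell 3·20=60, Dover→Pell 5·22=110, York→Pell 14·6=84. Service cost 484.
{Quay}: service cost 542
{Kent}: service cost 618
Among all 5 size-1 choices, {Pell} is lowest.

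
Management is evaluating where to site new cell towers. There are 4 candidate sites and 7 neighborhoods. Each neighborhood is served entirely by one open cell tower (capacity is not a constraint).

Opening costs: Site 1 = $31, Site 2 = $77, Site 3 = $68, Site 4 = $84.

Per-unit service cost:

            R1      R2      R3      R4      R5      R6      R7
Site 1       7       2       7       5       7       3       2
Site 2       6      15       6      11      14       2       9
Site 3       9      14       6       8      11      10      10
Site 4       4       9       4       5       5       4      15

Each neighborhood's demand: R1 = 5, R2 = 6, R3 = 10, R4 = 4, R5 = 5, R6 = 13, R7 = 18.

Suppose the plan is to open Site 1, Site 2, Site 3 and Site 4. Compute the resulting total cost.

Each neighborhood is assigned to its cheapest site among the open ones.
{Site 1, Site 2, Site 3, Site 4}: R1→Site 4 4·5=20, R2→Site 1 2·6=12, R3→Site 4 4·10=40, R4→Site 1 5·4=20, R5→Site 4 5·5=25, R6→Site 2 2·13=26, R7→Site 1 2·18=36. Service 179; fixed 260; total 439.

Total cost: 439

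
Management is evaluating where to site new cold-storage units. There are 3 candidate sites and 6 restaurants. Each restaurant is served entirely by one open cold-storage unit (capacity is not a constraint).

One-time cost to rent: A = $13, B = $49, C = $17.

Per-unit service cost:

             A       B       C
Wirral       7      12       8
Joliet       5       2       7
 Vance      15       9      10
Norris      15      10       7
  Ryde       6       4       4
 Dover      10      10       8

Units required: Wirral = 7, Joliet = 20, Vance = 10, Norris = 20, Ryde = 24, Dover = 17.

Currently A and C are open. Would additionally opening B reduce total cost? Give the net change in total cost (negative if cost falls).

Yes — net change −21 (cost falls by 21).

Current service cost with {A, C}: 621.
Adding B: each restaurant re-picks its cheapest; new service cost 551, saving 70.
Extra fixed cost: 49. Net change = 49 − 70 = -21.
(Totals: 651 → 630.)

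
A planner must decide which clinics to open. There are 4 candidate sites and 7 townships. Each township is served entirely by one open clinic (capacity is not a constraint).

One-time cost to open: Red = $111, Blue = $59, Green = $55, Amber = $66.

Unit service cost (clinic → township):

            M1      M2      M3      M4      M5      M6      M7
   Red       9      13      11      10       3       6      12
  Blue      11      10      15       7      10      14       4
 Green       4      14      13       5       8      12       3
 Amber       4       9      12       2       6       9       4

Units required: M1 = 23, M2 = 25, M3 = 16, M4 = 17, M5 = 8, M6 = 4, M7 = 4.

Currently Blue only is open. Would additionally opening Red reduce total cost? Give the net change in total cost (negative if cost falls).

Current service cost with {Blue}: 1014.
Adding Red: each township re-picks its cheapest; new service cost 816, saving 198.
Extra fixed cost: 111. Net change = 111 − 198 = -87.
(Totals: 1073 → 986.)

Yes — net change −87 (cost falls by 87).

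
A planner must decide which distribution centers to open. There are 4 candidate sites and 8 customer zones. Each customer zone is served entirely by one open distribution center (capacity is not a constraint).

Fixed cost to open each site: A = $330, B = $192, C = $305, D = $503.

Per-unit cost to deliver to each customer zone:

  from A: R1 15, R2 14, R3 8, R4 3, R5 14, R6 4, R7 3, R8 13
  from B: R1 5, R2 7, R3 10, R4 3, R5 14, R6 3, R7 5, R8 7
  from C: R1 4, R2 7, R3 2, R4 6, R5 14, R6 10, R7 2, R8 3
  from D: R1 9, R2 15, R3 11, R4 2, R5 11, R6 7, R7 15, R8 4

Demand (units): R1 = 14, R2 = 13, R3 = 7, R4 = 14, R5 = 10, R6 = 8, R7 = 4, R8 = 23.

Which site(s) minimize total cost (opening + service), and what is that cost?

For any fixed open set, each customer zone goes to its cheapest open site; total = fixed + service.
{B}: R1→B 5·14=70, R2→B 7·13=91, R3→B 10·7=70, R4→B 3·14=42, R5→B 14·10=140, R6→B 3·8=24, R7→B 5·4=20, R8→B 7·23=161. Service 618; fixed 192; total 810.
{C}: R1→C 4·14=56, R2→C 7·13=91, R3→C 2·7=14, R4→C 6·14=84, R5→C 14·10=140, R6→C 10·8=80, R7→C 2·4=8, R8→C 3·23=69. Service 542; fixed 305; total 847.
{B, C}: R1→C 4·14=56, R2→B 7·13=91, R3→C 2·7=14, R4→B 3·14=42, R5→B 14·10=140, R6→B 3·8=24, R7→C 2·4=8, R8→C 3·23=69. Service 444; fixed 497; total 941.
{A, B, C, D}: service 400 + fixed 1330 = 1730
(All 15 nonempty subsets were checked; B only is lowest.)

Open B only; minimum total cost 810.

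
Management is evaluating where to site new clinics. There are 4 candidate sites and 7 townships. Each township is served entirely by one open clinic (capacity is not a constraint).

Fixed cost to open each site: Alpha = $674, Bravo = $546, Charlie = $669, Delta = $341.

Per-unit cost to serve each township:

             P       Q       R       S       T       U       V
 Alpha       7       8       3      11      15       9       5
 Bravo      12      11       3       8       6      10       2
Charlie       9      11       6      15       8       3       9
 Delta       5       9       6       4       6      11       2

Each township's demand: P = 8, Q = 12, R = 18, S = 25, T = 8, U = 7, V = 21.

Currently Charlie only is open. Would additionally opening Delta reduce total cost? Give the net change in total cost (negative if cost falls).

Yes — net change −153 (cost falls by 153).

Current service cost with {Charlie}: 961.
Adding Delta: each township re-picks its cheapest; new service cost 467, saving 494.
Extra fixed cost: 341. Net change = 341 − 494 = -153.
(Totals: 1630 → 1477.)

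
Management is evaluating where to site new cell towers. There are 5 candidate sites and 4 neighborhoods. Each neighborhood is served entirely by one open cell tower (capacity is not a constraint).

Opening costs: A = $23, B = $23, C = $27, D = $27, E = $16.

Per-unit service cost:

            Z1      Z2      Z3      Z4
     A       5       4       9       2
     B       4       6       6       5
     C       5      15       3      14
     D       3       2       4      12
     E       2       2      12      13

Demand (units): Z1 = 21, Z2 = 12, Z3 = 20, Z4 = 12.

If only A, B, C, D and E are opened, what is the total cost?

Each neighborhood is assigned to its cheapest site among the open ones.
{A, B, C, D, E}: Z1→E 2·21=42, Z2→D 2·12=24, Z3→C 3·20=60, Z4→A 2·12=24. Service 150; fixed 116; total 266.

Total cost: 266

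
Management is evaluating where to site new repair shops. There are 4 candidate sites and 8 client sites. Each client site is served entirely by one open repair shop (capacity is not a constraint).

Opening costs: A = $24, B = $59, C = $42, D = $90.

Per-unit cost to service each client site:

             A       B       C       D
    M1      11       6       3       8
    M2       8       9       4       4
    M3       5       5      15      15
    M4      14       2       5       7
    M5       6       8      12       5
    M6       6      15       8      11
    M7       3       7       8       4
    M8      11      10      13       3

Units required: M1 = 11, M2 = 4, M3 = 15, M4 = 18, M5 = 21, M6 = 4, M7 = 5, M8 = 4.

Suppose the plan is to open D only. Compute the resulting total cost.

Each client site is assigned to its cheapest site among the open ones.
{D}: M1→D 8·11=88, M2→D 4·4=16, M3→D 15·15=225, M4→D 7·18=126, M5→D 5·21=105, M6→D 11·4=44, M7→D 4·5=20, M8→D 3·4=12. Service 636; fixed 90; total 726.

Total cost: 726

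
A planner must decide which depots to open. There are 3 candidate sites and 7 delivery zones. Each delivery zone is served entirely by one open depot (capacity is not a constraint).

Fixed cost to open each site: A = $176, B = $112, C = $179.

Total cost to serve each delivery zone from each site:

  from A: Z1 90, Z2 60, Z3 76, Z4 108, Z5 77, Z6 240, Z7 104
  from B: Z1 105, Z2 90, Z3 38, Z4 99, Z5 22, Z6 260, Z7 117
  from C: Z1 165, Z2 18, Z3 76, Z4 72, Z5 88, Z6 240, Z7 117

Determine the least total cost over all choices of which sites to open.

For any fixed open set, each delivery zone goes to its cheapest open site; total = fixed + service.
{B}: Z1→B 105, Z2→B 90, Z3→B 38, Z4→B 99, Z5→B 22, Z6→B 260, Z7→B 117. Service 731; fixed 112; total 843.
{B, C}: Z1→B 105, Z2→C 18, Z3→B 38, Z4→C 72, Z5→B 22, Z6→C 240, Z7→B 117. Service 612; fixed 291; total 903.
{A}: Z1→A 90, Z2→A 60, Z3→A 76, Z4→A 108, Z5→A 77, Z6→A 240, Z7→A 104. Service 755; fixed 176; total 931.
{A, B, C}: service 584 + fixed 467 = 1051
(All 7 nonempty subsets were checked; B only is lowest.)

Minimum total cost: 843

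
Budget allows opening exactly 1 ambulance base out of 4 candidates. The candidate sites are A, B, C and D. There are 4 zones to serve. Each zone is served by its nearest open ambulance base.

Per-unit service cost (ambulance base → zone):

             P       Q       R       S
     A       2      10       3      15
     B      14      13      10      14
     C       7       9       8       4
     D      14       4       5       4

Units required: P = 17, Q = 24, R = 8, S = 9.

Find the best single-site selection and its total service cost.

With exactly 1 open, each zone uses its cheapest among the chosen.
{D}: P→D 14·17=238, Q→D 4·24=96, R→D 5·8=40, S→D 4·9=36. Service cost 410.
{A}: service cost 433
{C}: service cost 435
Among all 4 size-1 choices, {D} is lowest.

Choose D only; total service cost 410.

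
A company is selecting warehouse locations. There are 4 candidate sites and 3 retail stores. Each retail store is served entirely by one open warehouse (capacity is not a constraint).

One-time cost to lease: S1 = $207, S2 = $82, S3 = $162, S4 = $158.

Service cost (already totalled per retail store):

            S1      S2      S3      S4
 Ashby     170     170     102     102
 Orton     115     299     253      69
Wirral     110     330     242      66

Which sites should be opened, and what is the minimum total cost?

Open S4 only; minimum total cost 395.

For any fixed open set, each retail store goes to its cheapest open site; total = fixed + service.
{S4}: Ashby→S4 102, Orton→S4 69, Wirral→S4 66. Service 237; fixed 158; total 395.
{S2, S4}: service 237 + fixed 240 = 477
{S3, S4}: service 237 + fixed 320 = 557
{S1, S2, S3, S4}: Ashby→S3 102, Orton→S4 69, Wirral→S4 66. Service 237; fixed 609; total 846.
(All 15 nonempty subsets were checked; S4 only is lowest.)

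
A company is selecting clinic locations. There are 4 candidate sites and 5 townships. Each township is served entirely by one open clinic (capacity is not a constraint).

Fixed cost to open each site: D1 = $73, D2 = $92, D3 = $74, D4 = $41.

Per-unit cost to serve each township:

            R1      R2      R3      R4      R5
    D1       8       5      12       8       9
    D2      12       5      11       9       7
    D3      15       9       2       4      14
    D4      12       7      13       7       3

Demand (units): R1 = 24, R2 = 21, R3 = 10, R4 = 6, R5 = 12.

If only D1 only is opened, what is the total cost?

Each township is assigned to its cheapest site among the open ones.
{D1}: R1→D1 8·24=192, R2→D1 5·21=105, R3→D1 12·10=120, R4→D1 8·6=48, R5→D1 9·12=108. Service 573; fixed 73; total 646.

Total cost: 646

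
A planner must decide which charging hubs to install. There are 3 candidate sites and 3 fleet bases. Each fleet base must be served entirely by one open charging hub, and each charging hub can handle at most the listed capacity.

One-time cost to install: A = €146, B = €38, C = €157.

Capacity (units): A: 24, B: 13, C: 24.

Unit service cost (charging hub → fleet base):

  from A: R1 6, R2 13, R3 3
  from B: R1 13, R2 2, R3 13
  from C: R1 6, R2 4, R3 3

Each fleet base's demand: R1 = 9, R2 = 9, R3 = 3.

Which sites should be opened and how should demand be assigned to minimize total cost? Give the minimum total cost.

Minimum total cost: 256

Open {C}: R1→C 6·9=54, R2→C 4·9=36, R3→C 3·3=9.
Loads: C carries 21/24. Service 99; fixed 157; total 256.
Next best feasible plan costs 265.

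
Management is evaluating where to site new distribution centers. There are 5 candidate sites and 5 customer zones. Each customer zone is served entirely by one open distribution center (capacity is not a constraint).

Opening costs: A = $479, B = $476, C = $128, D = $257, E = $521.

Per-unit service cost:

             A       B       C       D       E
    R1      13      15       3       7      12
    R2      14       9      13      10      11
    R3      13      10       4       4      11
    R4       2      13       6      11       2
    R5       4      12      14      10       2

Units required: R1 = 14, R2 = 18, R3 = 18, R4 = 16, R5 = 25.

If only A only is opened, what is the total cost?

Each customer zone is assigned to its cheapest site among the open ones.
{A}: R1→A 13·14=182, R2→A 14·18=252, R3→A 13·18=234, R4→A 2·16=32, R5→A 4·25=100. Service 800; fixed 479; total 1279.

Total cost: 1279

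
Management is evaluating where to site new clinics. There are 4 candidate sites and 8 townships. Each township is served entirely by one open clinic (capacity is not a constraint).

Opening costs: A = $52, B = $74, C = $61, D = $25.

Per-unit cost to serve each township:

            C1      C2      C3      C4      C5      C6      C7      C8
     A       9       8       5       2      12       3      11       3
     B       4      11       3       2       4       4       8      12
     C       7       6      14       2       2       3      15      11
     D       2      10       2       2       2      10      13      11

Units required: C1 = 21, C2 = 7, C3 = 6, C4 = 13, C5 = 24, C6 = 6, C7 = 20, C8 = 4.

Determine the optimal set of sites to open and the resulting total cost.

Open A and D; minimum total cost 511.

For any fixed open set, each township goes to its cheapest open site; total = fixed + service.
{A, D}: C1→D 2·21=42, C2→A 8·7=56, C3→D 2·6=12, C4→A 2·13=26, C5→D 2·24=48, C6→A 3·6=18, C7→A 11·20=220, C8→A 3·4=12. Service 434; fixed 77; total 511.
{A, B, D}: service 374 + fixed 151 = 525
{B, D}: C1→D 2·21=42, C2→D 10·7=70, C3→D 2·6=12, C4→B 2·13=26, C5→D 2·24=48, C6→B 4·6=24, C7→B 8·20=160, C8→D 11·4=44. Service 426; fixed 99; total 525.
{A, B, C, D}: C1→D 2·21=42, C2→C 6·7=42, C3→D 2·6=12, C4→A 2·13=26, C5→C 2·24=48, C6→A 3·6=18, C7→B 8·20=160, C8→A 3·4=12. Service 360; fixed 212; total 572.
No other subset beats 511.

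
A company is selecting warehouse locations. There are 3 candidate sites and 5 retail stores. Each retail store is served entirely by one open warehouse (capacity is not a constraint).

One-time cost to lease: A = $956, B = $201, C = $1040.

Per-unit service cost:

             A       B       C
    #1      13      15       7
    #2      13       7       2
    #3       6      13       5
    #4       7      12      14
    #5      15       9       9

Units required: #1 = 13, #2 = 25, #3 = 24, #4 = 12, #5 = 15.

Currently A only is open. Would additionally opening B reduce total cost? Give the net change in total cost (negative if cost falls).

Yes — net change −39 (cost falls by 39).

Current service cost with {A}: 947.
Adding B: each retail store re-picks its cheapest; new service cost 707, saving 240.
Extra fixed cost: 201. Net change = 201 − 240 = -39.
(Totals: 1903 → 1864.)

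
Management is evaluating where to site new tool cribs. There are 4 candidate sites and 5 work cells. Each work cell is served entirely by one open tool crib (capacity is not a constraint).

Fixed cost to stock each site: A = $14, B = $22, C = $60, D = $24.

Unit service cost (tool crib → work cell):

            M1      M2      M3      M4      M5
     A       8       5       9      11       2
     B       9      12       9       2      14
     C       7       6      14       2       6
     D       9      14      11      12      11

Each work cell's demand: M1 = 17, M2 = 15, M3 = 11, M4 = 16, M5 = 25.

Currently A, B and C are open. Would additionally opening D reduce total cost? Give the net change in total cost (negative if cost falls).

Current service cost with {A, B, C}: 375.
Adding D: each work cell re-picks its cheapest; new service cost 375, saving 0.
Extra fixed cost: 24. Net change = 24 − 0 = 24.
(Totals: 471 → 495.)

No — net change +24 (cost rises by 24).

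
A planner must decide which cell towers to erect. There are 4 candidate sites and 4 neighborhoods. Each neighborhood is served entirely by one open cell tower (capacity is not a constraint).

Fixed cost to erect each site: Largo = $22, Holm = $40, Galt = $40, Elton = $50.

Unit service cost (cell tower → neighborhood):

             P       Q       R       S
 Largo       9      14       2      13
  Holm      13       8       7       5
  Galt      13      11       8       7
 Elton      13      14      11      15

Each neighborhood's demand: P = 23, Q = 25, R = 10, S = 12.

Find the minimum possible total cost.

For any fixed open set, each neighborhood goes to its cheapest open site; total = fixed + service.
{Largo, Holm}: P→Largo 9·23=207, Q→Holm 8·25=200, R→Largo 2·10=20, S→Holm 5·12=60. Service 487; fixed 62; total 549.
{Largo, Holm, Galt}: service 487 + fixed 102 = 589
{Largo, Holm, Elton}: service 487 + fixed 112 = 599
{Largo, Holm, Galt, Elton}: P→Largo 9·23=207, Q→Holm 8·25=200, R→Largo 2·10=20, S→Holm 5·12=60. Service 487; fixed 152; total 639.
(All 15 nonempty subsets were checked; Largo and Holm is lowest.)

Minimum total cost: 549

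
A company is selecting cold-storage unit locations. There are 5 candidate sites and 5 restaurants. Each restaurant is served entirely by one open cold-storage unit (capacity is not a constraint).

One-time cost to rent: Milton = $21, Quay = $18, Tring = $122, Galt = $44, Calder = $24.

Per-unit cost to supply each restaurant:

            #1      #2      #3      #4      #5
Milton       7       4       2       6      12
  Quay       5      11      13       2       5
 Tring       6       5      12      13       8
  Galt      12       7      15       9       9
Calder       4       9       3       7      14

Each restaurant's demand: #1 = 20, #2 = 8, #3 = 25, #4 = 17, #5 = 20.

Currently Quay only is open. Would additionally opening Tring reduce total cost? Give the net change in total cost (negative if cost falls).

No — net change +49 (cost rises by 49).

Current service cost with {Quay}: 647.
Adding Tring: each restaurant re-picks its cheapest; new service cost 574, saving 73.
Extra fixed cost: 122. Net change = 122 − 73 = 49.
(Totals: 665 → 714.)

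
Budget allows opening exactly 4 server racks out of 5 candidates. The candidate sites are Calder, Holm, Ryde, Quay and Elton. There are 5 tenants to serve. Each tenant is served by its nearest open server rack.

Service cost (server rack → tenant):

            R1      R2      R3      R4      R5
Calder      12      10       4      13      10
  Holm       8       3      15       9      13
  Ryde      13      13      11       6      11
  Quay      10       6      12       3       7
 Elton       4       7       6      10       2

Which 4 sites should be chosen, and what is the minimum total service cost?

Choose Calder, Holm, Quay and Elton; total service cost 16.

With exactly 4 open, each tenant uses its cheapest among the chosen.
{Calder, Holm, Quay, Elton}: R1→Elton 4, R2→Holm 3, R3→Calder 4, R4→Quay 3, R5→Elton 2. Service cost 16.
{Holm, Ryde, Quay, Elton}: service cost 18
{Calder, Holm, Ryde, Elton}: service cost 19
Among all 5 size-4 choices, {Calder, Holm, Quay, Elton} is lowest.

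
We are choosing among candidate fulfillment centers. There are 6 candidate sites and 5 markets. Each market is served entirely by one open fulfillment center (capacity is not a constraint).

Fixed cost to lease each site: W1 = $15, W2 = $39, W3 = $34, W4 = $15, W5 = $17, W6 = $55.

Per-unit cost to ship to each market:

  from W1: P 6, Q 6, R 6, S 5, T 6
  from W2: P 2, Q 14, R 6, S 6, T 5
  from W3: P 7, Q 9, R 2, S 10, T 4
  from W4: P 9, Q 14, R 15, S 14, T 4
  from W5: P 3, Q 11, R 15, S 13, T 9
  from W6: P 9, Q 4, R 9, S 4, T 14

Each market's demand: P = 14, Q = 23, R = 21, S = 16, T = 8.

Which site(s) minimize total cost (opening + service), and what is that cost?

For any fixed open set, each market goes to its cheapest open site; total = fixed + service.
{W3, W5, W6}: P→W5 3·14=42, Q→W6 4·23=92, R→W3 2·21=42, S→W6 4·16=64, T→W3 4·8=32. Service 272; fixed 106; total 378.
{W2, W3, W6}: service 258 + fixed 128 = 386
{W1, W3, W5, W6}: service 272 + fixed 121 = 393
{W1, W2, W3, W4, W5, W6}: P→W2 2·14=28, Q→W6 4·23=92, R→W3 2·21=42, S→W6 4·16=64, T→W3 4·8=32. Service 258; fixed 175; total 433.
No other subset beats 378.

Open W3, W5 and W6; minimum total cost 378.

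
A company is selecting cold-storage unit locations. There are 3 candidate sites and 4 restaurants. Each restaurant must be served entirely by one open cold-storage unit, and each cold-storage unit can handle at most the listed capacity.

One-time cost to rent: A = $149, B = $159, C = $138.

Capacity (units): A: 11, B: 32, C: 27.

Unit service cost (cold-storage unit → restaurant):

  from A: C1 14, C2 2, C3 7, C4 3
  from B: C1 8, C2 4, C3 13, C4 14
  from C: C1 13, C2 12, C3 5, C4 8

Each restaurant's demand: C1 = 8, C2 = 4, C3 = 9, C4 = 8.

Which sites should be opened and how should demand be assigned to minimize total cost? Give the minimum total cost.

Open {B}: C1→B 8·8=64, C2→B 4·4=16, C3→B 13·9=117, C4→B 14·8=112.
Loads: B carries 29/32. Service 309; fixed 159; total 468.
Next best feasible plan costs 486.

Minimum total cost: 468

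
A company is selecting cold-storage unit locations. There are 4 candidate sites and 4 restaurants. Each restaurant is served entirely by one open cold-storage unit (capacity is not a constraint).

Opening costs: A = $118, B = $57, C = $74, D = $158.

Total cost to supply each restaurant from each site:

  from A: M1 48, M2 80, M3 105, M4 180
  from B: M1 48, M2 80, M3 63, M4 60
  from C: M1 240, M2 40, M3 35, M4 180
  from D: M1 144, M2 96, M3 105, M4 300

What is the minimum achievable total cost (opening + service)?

For any fixed open set, each restaurant goes to its cheapest open site; total = fixed + service.
{B}: M1→B 48, M2→B 80, M3→B 63, M4→B 60. Service 251; fixed 57; total 308.
{B, C}: service 183 + fixed 131 = 314
{A, B}: service 251 + fixed 175 = 426
{A, B, C, D}: M1→A 48, M2→C 40, M3→C 35, M4→B 60. Service 183; fixed 407; total 590.
No other subset beats 308.

Minimum total cost: 308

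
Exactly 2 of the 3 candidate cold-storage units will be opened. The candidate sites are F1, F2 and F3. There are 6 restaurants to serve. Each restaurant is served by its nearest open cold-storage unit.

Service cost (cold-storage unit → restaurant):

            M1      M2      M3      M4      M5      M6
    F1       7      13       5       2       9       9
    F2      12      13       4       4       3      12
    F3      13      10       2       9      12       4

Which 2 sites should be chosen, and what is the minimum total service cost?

With exactly 2 open, each restaurant uses its cheapest among the chosen.
{F1, F3}: M1→F1 7, M2→F3 10, M3→F3 2, M4→F1 2, M5→F1 9, M6→F3 4. Service cost 34.
{F2, F3}: service cost 35
{F1, F2}: service cost 38
Among all 3 size-2 choices, {F1, F3} is lowest.

Choose F1 and F3; total service cost 34.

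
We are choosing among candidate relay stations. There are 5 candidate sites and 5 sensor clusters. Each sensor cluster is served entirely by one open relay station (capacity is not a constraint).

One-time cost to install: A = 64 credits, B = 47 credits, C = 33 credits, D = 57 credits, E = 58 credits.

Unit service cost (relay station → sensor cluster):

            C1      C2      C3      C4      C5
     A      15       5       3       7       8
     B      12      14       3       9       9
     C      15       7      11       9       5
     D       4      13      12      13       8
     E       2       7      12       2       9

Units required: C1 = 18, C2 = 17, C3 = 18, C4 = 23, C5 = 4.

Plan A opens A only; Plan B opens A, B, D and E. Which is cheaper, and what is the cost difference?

Plan B is cheaper by 187.

Plan A: {A}: C1→A 15·18=270, C2→A 5·17=85, C3→A 3·18=54, C4→A 7·23=161, C5→A 8·4=32. Service 602; fixed 64; total 666.
Plan B: {A, B, D, E}: C1→E 2·18=36, C2→A 5·17=85, C3→A 3·18=54, C4→E 2·23=46, C5→A 8·4=32. Service 253; fixed 226; total 479.
Difference: |666 − 479| = 187.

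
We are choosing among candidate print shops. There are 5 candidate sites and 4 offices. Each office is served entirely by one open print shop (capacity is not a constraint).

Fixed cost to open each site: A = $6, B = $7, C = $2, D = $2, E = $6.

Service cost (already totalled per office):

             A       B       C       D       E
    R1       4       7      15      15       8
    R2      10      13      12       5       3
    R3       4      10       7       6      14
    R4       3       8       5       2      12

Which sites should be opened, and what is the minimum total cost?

For any fixed open set, each office goes to its cheapest open site; total = fixed + service.
{A, D}: R1→A 4, R2→D 5, R3→A 4, R4→D 2. Service 15; fixed 8; total 23.
{A, C, D}: service 15 + fixed 10 = 25
{A, E}: service 14 + fixed 12 = 26
{A, B, C, D, E}: service 13 + fixed 23 = 36
No other subset beats 23.

Open A and D; minimum total cost 23.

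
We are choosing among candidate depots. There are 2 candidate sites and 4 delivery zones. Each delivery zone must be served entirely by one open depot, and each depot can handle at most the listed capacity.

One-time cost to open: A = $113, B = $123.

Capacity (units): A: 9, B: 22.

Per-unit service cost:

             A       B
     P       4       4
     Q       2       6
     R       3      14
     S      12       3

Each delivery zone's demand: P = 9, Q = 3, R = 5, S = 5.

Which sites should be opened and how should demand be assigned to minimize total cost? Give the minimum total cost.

Minimum total cost: 262

Open {B}: P→B 4·9=36, Q→B 6·3=18, R→B 14·5=70, S→B 3·5=15.
Loads: B carries 22/22. Service 139; fixed 123; total 262.
Next best feasible plan costs 308.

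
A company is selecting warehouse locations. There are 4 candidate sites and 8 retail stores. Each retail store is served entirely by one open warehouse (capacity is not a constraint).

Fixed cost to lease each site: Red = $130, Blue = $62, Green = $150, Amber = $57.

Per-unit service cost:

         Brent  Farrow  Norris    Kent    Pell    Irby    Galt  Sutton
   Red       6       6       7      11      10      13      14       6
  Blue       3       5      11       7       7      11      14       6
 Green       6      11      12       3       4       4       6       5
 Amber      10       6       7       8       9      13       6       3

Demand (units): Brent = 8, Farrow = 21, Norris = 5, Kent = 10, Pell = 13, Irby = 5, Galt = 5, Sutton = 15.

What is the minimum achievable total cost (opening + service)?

Minimum total cost: 574

For any fixed open set, each retail store goes to its cheapest open site; total = fixed + service.
{Blue, Amber}: Brent→Blue 3·8=24, Farrow→Blue 5·21=105, Norris→Amber 7·5=35, Kent→Blue 7·10=70, Pell→Blue 7·13=91, Irby→Blue 11·5=55, Galt→Amber 6·5=30, Sutton→Amber 3·15=45. Service 455; fixed 119; total 574.
{Green, Amber}: Brent→Green 6·8=48, Farrow→Amber 6·21=126, Norris→Amber 7·5=35, Kent→Green 3·10=30, Pell→Green 4·13=52, Irby→Green 4·5=20, Galt→Green 6·5=30, Sutton→Amber 3·15=45. Service 386; fixed 207; total 593.
{Blue, Green}: service 391 + fixed 212 = 603
{Red, Blue, Green, Amber}: Brent→Blue 3·8=24, Farrow→Blue 5·21=105, Norris→Red 7·5=35, Kent→Green 3·10=30, Pell→Green 4·13=52, Irby→Green 4·5=20, Galt→Green 6·5=30, Sutton→Amber 3·15=45. Service 341; fixed 399; total 740.
No other subset beats 574.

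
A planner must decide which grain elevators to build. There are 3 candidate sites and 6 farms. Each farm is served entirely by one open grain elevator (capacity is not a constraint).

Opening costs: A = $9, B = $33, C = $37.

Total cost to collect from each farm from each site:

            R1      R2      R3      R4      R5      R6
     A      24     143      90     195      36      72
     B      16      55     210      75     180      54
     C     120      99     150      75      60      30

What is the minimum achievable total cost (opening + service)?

For any fixed open set, each farm goes to its cheapest open site; total = fixed + service.
{A, B}: R1→B 16, R2→B 55, R3→A 90, R4→B 75, R5→A 36, R6→B 54. Service 326; fixed 42; total 368.
{A, B, C}: R1→B 16, R2→B 55, R3→A 90, R4→B 75, R5→A 36, R6→C 30. Service 302; fixed 79; total 381.
{A, C}: R1→A 24, R2→C 99, R3→A 90, R4→C 75, R5→A 36, R6→C 30. Service 354; fixed 46; total 400.
{A}: R1→A 24, R2→A 143, R3→A 90, R4→A 195, R5→A 36, R6→A 72. Service 560; fixed 9; total 569.
(All 7 nonempty subsets were checked; A and B is lowest.)

Minimum total cost: 368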